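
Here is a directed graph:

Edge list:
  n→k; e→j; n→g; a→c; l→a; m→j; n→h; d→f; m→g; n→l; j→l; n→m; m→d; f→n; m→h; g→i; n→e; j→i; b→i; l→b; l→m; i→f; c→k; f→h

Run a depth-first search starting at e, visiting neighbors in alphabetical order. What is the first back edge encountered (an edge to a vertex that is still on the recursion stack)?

DFS from e (visiting neighbors in alphabetical order); mark gray on enter, black on exit:
e gray
  j gray
    i gray
      f gray
        h gray
        h black
        n gray
          n→e: e is gray → back edge
First back edge: n → e.

n→e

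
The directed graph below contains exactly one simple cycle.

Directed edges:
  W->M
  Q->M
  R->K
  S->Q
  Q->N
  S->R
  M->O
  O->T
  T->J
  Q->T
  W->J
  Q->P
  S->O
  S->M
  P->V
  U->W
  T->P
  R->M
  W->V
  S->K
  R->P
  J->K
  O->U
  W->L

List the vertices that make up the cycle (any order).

DFS with gray/black marking from O:
O gray
  T gray
    J gray
      K gray
      K black
    J black
    P gray
      V gray
      V black
    P black
  T black
  U gray
    W gray
      W→J: J black — skip
      W→V: V black — skip
      L gray
      L black
      M gray
        M→O: O is gray → back edge
Back edge closes the cycle O → U → W → M → O; its vertices are {M, O, U, W}.

M, O, U, W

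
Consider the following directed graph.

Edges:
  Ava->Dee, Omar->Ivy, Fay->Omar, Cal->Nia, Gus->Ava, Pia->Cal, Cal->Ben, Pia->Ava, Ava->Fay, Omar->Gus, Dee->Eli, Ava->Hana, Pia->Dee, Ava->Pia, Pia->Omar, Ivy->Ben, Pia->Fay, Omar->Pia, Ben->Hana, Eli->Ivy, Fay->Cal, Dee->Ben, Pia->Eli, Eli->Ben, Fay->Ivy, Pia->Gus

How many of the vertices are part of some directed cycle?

5

A vertex is on a directed cycle iff it belongs to a strongly connected component of size ≥ 2 (or has a self-loop).
The vertices on cycles are {Ava, Fay, Gus, Pia, Omar} — 5 in total.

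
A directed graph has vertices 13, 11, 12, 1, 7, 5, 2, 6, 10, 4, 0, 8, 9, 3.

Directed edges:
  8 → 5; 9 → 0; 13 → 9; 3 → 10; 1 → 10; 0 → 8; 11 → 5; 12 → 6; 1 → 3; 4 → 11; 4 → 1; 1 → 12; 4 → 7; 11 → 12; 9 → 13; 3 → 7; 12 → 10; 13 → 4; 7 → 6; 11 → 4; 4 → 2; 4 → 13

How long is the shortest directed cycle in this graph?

For each vertex v, BFS finds the shortest path from v back to v.
The shortest such closed walk is 13 → 9 → 13, length 2.

2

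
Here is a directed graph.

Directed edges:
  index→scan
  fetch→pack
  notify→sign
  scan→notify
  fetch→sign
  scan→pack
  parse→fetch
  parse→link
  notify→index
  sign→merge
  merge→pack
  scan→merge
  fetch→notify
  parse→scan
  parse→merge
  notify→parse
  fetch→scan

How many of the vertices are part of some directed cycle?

A vertex is on a directed cycle iff it belongs to a strongly connected component of size ≥ 2 (or has a self-loop).
The vertices on cycles are {scan, fetch, index, parse, notify} — 5 in total.

5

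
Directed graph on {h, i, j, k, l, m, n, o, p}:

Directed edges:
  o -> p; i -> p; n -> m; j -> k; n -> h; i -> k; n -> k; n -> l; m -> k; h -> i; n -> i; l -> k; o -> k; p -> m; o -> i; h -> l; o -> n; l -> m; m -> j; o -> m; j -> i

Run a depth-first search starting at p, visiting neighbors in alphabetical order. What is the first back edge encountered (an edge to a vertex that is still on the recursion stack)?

i→p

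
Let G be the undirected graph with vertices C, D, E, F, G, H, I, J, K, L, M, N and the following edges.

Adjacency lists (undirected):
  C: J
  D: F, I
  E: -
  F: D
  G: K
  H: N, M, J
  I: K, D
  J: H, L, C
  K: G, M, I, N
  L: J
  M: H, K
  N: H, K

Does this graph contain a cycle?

DFS, tracking each vertex's parent; an edge to a visited non-parent vertex closes a cycle.
Start from F:
visit F (parent –)
  visit D (parent F)
    D–F: parent, skip
    visit I (parent D)
      visit K (parent I)
        visit G (parent K)
          G–K: parent, skip
        visit M (parent K)
          visit H (parent M)
            visit N (parent H)
              N–H: parent, skip
              N–K: K visited and ≠ parent → cycle
Cycle: K – M – H – N – K.

Yes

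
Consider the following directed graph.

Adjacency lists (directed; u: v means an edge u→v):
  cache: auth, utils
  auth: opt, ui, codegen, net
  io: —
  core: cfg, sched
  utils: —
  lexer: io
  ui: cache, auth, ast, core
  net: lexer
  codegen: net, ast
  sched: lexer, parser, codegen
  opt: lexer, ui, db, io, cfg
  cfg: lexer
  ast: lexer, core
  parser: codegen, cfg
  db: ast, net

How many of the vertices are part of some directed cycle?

A vertex is on a directed cycle iff it belongs to a strongly connected component of size ≥ 2 (or has a self-loop).
The vertices on cycles are {ui, ast, opt, auth, core, cache, sched, parser, codegen} — 9 in total.

9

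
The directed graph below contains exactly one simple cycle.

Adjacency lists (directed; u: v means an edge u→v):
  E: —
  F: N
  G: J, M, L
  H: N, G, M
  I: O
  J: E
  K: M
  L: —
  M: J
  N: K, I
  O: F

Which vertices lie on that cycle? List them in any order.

F, I, N, O

DFS with gray/black marking from N:
N gray
  K gray
    M gray
      J gray
        E gray
        E black
      J black
    M black
  K black
  I gray
    O gray
      F gray
        F→N: N is gray → back edge
Back edge closes the cycle N → I → O → F → N; its vertices are {F, I, N, O}.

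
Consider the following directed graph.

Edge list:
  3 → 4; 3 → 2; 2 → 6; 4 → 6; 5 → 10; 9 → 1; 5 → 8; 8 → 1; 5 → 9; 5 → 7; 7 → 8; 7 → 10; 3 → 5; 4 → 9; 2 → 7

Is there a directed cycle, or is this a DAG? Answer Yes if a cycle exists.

No

DFS with white/gray/black marking, starting from 7:
7 gray
  8 gray
    1 gray
    1 black
  8 black
  10 gray
  10 black
7 black
2 gray
  2→7: 7 black — skip
  6 gray
  6 black
2 black
3 gray
  4 gray
    4→6: 6 black — skip
    9 gray
      9→1: 1 black — skip
    9 black
  4 black
  3→2: 2 black — skip
  5 gray
    5→10: 10 black — skip
    5→7: 7 black — skip
    5→9: 9 black — skip
    5→8: 8 black — skip
  5 black
3 black
Every edge goes to a white or black vertex — no back edge, so the graph is acyclic.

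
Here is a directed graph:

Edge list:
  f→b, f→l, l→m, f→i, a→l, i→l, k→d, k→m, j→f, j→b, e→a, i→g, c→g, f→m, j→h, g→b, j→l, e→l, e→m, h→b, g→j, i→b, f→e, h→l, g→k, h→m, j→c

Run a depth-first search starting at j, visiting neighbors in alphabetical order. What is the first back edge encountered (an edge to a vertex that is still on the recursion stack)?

g->j

DFS from j (visiting neighbors in alphabetical order); mark gray on enter, black on exit:
j gray
  b gray
  b black
  c gray
    g gray
      g→b: b black — skip
      g→j: j is gray → back edge
First back edge: g → j.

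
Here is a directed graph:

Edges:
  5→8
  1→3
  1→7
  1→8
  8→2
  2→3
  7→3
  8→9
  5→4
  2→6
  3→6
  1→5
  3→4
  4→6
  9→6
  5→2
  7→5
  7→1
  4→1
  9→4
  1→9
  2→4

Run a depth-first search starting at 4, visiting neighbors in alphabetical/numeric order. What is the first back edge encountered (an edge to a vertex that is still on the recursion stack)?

DFS from 4 (visiting neighbors in alphabetical/numeric order); mark gray on enter, black on exit:
4 gray
  1 gray
    3 gray
      3→4: 4 is gray → back edge
First back edge: 3 → 4.

3→4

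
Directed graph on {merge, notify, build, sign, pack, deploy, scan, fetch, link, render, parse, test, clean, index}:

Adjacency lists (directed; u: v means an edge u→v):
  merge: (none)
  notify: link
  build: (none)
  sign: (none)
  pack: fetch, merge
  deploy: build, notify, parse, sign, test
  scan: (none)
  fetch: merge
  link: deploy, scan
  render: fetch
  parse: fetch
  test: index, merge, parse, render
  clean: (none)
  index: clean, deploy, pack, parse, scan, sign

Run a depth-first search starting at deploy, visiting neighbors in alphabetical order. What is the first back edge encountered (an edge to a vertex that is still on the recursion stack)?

DFS from deploy (visiting neighbors in alphabetical order); mark gray on enter, black on exit:
deploy gray
  build gray
  build black
  notify gray
    link gray
      link→deploy: deploy is gray → back edge
First back edge: link → deploy.

link->deploy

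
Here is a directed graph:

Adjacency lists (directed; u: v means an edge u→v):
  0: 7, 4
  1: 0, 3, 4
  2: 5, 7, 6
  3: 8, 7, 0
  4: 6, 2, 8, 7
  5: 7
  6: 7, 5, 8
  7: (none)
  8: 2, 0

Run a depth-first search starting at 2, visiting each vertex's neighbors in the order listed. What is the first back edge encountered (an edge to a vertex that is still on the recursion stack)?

8->2

DFS from 2 (visiting each vertex's neighbors in the order listed); mark gray on enter, black on exit:
2 gray
  5 gray
    7 gray
    7 black
  5 black
  2→7: 7 black — skip
  6 gray
    6→7: 7 black — skip
    6→5: 5 black — skip
    8 gray
      8→2: 2 is gray → back edge
First back edge: 8 → 2.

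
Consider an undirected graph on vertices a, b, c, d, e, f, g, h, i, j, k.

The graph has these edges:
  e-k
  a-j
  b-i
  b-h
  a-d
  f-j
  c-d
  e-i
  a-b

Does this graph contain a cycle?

No

DFS, tracking each vertex's parent; an edge to a visited non-parent vertex closes a cycle.
Start from i:
visit i (parent –)
  visit b (parent i)
    visit h (parent b)
      h–b: parent, skip
    visit a (parent b)
      a–b: parent, skip
      visit j (parent a)
        j–a: parent, skip
        visit f (parent j)
          f–j: parent, skip
      visit d (parent a)
        d–a: parent, skip
        visit c (parent d)
          c–d: parent, skip
    b–i: parent, skip
  visit e (parent i)
    visit k (parent e)
      k–e: parent, skip
    e–i: parent, skip
visit g (parent –)
No non-parent visited neighbor found — the graph is a forest.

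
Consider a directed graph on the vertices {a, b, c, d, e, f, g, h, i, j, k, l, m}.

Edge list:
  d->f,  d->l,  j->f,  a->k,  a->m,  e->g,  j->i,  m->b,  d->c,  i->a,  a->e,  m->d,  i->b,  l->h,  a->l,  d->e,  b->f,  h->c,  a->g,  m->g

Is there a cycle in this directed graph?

No

DFS with white/gray/black marking, starting from j:
j gray
  i gray
    a gray
      m gray
        b gray
          f gray
          f black
        b black
        g gray
        g black
        d gray
          l gray
            h gray
              c gray
              c black
            h black
          l black
          d→c: c black — skip
          d→f: f black — skip
          e gray
            e→g: g black — skip
          e black
        d black
      m black
      a→l: l black — skip
      a→g: g black — skip
      k gray
      k black
      a→e: e black — skip
    a black
    i→b: b black — skip
  i black
  j→f: f black — skip
j black
Every edge goes to a white or black vertex — no back edge, so the graph is acyclic.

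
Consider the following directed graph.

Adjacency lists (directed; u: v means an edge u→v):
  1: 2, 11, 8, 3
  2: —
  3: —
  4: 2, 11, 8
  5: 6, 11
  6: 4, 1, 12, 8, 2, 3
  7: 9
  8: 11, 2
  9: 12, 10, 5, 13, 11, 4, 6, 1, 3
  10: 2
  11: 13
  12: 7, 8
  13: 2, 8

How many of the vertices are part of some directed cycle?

8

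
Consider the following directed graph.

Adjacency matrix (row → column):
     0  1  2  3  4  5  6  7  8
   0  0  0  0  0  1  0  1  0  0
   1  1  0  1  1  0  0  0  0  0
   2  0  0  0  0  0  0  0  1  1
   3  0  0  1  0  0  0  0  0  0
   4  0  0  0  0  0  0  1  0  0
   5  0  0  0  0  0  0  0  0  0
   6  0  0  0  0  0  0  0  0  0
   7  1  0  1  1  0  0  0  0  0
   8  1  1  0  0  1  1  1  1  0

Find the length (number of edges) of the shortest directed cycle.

For each vertex v, BFS finds the shortest path from v back to v.
The shortest such closed walk is 2 → 7 → 2, length 2.

2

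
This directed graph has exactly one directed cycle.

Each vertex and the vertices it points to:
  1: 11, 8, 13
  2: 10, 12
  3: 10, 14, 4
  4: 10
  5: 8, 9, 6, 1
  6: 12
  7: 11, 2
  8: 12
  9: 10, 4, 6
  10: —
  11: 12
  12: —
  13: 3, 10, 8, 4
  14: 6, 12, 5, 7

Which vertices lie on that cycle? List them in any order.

DFS with gray/black marking from 14:
14 gray
  6 gray
    12 gray
    12 black
  6 black
  14→12: 12 black — skip
  5 gray
    8 gray
      8→12: 12 black — skip
    8 black
    9 gray
      10 gray
      10 black
      4 gray
        4→10: 10 black — skip
      4 black
      9→6: 6 black — skip
    9 black
    5→6: 6 black — skip
    1 gray
      11 gray
        11→12: 12 black — skip
      11 black
      1→8: 8 black — skip
      13 gray
        3 gray
          3→10: 10 black — skip
          3→14: 14 is gray → back edge
Back edge closes the cycle 14 → 5 → 1 → 13 → 3 → 14; its vertices are {1, 3, 5, 13, 14}.

1, 3, 5, 13, 14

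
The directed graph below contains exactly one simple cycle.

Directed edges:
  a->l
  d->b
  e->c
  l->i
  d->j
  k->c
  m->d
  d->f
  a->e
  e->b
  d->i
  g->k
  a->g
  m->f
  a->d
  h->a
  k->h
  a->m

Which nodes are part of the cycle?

a, g, h, k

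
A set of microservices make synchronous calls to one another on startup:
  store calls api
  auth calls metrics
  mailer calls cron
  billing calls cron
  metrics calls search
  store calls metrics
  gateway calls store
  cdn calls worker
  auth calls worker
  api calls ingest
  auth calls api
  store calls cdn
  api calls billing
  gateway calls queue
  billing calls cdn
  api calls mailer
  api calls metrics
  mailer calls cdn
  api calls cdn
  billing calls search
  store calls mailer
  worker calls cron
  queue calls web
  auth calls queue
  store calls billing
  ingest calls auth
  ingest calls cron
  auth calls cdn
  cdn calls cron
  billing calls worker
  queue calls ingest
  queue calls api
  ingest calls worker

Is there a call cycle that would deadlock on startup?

Yes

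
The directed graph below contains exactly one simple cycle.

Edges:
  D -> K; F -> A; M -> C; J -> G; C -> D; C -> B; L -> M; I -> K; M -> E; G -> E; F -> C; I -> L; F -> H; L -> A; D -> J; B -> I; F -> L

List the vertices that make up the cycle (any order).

DFS with gray/black marking from C:
C gray
  B gray
    I gray
      L gray
        A gray
        A black
        M gray
          E gray
          E black
          M→C: C is gray → back edge
Back edge closes the cycle C → B → I → L → M → C; its vertices are {B, C, I, L, M}.

B, C, I, L, M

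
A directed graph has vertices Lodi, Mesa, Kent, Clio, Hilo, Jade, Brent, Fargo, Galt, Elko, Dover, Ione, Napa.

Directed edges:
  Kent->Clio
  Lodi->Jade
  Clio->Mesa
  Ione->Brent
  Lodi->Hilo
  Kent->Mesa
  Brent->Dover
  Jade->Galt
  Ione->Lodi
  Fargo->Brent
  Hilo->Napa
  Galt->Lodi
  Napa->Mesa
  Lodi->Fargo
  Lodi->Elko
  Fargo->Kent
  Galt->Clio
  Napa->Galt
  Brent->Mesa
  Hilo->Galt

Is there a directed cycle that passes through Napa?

Napa is on a cycle iff Napa can reach itself via ≥1 edge.
Napa → Galt → Lodi → Hilo → Napa — yes.

Yes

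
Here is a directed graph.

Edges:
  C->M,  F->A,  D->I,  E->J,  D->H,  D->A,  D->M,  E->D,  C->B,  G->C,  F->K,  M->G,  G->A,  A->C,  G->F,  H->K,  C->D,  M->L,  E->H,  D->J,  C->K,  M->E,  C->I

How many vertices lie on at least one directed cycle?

A vertex is on a directed cycle iff it belongs to a strongly connected component of size ≥ 2 (or has a self-loop).
The vertices on cycles are {A, C, D, E, F, G, M} — 7 in total.

7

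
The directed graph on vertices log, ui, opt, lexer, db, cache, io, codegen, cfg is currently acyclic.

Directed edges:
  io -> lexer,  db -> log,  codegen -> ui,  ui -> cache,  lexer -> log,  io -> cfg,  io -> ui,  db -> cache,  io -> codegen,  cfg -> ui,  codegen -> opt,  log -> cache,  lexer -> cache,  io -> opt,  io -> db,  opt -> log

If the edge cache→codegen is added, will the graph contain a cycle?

Yes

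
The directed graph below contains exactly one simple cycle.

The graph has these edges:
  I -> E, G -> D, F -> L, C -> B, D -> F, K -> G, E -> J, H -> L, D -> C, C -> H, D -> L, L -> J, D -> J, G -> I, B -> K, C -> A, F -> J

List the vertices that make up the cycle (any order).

B, C, D, G, K

DFS with gray/black marking from G:
G gray
  I gray
    E gray
      J gray
      J black
    E black
  I black
  D gray
    D→J: J black — skip
    C gray
      H gray
        L gray
          L→J: J black — skip
        L black
      H black
      B gray
        K gray
          K→G: G is gray → back edge
Back edge closes the cycle G → D → C → B → K → G; its vertices are {B, C, D, G, K}.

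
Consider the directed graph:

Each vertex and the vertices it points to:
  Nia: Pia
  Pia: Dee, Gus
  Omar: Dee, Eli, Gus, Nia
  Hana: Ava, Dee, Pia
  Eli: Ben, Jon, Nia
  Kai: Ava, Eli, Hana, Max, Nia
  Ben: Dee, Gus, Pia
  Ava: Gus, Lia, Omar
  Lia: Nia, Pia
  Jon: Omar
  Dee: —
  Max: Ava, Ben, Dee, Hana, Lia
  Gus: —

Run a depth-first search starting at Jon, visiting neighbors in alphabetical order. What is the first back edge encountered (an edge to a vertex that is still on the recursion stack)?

Eli→Jon

DFS from Jon (visiting neighbors in alphabetical order); mark gray on enter, black on exit:
Jon gray
  Omar gray
    Dee gray
    Dee black
    Eli gray
      Ben gray
        Ben→Dee: Dee black — skip
        Gus gray
        Gus black
        Pia gray
          Pia→Dee: Dee black — skip
          Pia→Gus: Gus black — skip
        Pia black
      Ben black
      Eli→Jon: Jon is gray → back edge
First back edge: Eli → Jon.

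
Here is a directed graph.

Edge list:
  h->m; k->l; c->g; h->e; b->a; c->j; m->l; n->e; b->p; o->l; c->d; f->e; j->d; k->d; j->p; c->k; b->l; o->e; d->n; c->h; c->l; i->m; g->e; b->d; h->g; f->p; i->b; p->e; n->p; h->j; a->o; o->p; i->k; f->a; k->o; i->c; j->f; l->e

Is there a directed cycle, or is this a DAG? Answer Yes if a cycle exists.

DFS with white/gray/black marking, starting from h:
h gray
  j gray
    p gray
      e gray
      e black
    p black
    d gray
      n gray
        n→p: p black — skip
        n→e: e black — skip
      n black
    d black
    f gray
      f→p: p black — skip
      a gray
        o gray
          o→e: e black — skip
          o→p: p black — skip
          l gray
            l→e: e black — skip
          l black
        o black
      a black
      f→e: e black — skip
    f black
  j black
  g gray
    g→e: e black — skip
  g black
  m gray
    m→l: l black — skip
  m black
  h→e: e black — skip
h black
b gray
  b→l: l black — skip
  b→a: a black — skip
  b→p: p black — skip
  b→d: d black — skip
b black
c gray
  c→j: j black — skip
  c→g: g black — skip
  c→h: h black — skip
  c→l: l black — skip
  c→d: d black — skip
  k gray
    k→o: o black — skip
    k→d: d black — skip
    k→l: l black — skip
  k black
c black
i gray
  i→c: c black — skip
  i→m: m black — skip
  i→b: b black — skip
  i→k: k black — skip
i black
Every edge goes to a white or black vertex — no back edge, so the graph is acyclic.

No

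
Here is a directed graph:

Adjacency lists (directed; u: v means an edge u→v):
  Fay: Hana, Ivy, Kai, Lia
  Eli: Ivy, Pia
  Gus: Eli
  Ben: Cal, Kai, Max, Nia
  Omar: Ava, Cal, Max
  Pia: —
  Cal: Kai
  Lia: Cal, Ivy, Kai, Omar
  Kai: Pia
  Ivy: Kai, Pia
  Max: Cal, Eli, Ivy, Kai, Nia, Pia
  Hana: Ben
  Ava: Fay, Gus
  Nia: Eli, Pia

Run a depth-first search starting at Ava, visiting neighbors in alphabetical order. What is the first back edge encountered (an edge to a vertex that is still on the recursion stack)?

Omar→Ava

DFS from Ava (visiting neighbors in alphabetical order); mark gray on enter, black on exit:
Ava gray
  Fay gray
    Hana gray
      Ben gray
        Cal gray
          Kai gray
            Pia gray
            Pia black
          Kai black
        Cal black
        Ben→Kai: Kai black — skip
        Max gray
          Max→Cal: Cal black — skip
          Eli gray
            Ivy gray
              Ivy→Kai: Kai black — skip
              Ivy→Pia: Pia black — skip
            Ivy black
            Eli→Pia: Pia black — skip
          Eli black
          Max→Ivy: Ivy black — skip
          Max→Kai: Kai black — skip
          Nia gray
            Nia→Eli: Eli black — skip
            Nia→Pia: Pia black — skip
          Nia black
          Max→Pia: Pia black — skip
        Max black
        Ben→Nia: Nia black — skip
      Ben black
    Hana black
    Fay→Ivy: Ivy black — skip
    Fay→Kai: Kai black — skip
    Lia gray
      Lia→Cal: Cal black — skip
      Lia→Ivy: Ivy black — skip
      Lia→Kai: Kai black — skip
      Omar gray
        Omar→Ava: Ava is gray → back edge
First back edge: Omar → Ava.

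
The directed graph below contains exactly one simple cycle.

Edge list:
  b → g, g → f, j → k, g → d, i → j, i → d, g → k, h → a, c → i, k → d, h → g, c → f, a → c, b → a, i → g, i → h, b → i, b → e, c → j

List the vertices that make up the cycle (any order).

DFS with gray/black marking from i:
i gray
  g gray
    k gray
      d gray
      d black
    k black
    f gray
    f black
    g→d: d black — skip
  g black
  i→d: d black — skip
  j gray
    j→k: k black — skip
  j black
  h gray
    a gray
      c gray
        c→j: j black — skip
        c→i: i is gray → back edge
Back edge closes the cycle i → h → a → c → i; its vertices are {a, c, h, i}.

a, c, h, i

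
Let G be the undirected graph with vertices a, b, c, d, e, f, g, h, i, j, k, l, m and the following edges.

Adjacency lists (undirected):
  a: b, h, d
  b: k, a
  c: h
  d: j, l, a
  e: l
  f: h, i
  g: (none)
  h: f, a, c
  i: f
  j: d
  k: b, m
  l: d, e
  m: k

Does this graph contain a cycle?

DFS, tracking each vertex's parent; an edge to a visited non-parent vertex closes a cycle.
Start from m:
visit m (parent –)
  visit k (parent m)
    visit b (parent k)
      b–k: parent, skip
      visit a (parent b)
        a–b: parent, skip
        visit h (parent a)
          visit f (parent h)
            f–h: parent, skip
            visit i (parent f)
              i–f: parent, skip
          h–a: parent, skip
          visit c (parent h)
            c–h: parent, skip
        visit d (parent a)
          visit j (parent d)
            j–d: parent, skip
          visit l (parent d)
            l–d: parent, skip
            visit e (parent l)
              e–l: parent, skip
          d–a: parent, skip
    k–m: parent, skip
visit g (parent –)
No non-parent visited neighbor found — the graph is a forest.

No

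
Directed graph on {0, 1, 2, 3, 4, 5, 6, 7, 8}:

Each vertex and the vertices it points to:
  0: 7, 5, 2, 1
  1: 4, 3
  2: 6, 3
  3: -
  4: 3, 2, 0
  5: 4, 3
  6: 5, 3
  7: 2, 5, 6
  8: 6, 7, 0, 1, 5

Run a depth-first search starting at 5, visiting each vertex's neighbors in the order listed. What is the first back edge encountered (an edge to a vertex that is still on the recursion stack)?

DFS from 5 (visiting each vertex's neighbors in the order listed); mark gray on enter, black on exit:
5 gray
  4 gray
    3 gray
    3 black
    2 gray
      6 gray
        6→5: 5 is gray → back edge
First back edge: 6 → 5.

6->5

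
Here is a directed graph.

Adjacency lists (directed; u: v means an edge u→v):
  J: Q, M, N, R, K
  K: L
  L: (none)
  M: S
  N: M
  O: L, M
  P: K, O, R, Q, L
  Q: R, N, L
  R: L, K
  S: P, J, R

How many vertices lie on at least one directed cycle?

7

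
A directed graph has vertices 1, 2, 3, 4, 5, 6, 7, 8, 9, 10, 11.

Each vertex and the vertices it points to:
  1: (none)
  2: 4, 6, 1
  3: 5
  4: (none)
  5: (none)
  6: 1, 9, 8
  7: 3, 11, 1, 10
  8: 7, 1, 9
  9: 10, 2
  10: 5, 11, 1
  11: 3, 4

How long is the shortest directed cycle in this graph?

For each vertex v, BFS finds the shortest path from v back to v.
The shortest such closed walk is 9 → 2 → 6 → 9, length 3.

3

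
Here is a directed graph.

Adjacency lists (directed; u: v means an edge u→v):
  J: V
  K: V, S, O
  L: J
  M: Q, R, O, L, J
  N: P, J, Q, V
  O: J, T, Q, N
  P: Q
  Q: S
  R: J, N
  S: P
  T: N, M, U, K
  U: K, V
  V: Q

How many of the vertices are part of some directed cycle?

A vertex is on a directed cycle iff it belongs to a strongly connected component of size ≥ 2 (or has a self-loop).
The vertices on cycles are {K, M, O, P, Q, S, T, U} — 8 in total.

8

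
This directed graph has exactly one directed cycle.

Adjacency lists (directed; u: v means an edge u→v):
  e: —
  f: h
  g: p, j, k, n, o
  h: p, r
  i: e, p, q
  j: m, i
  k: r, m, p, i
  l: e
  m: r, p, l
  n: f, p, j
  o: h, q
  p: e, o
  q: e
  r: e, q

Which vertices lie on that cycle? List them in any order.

h, o, p

DFS with gray/black marking from o:
o gray
  h gray
    p gray
      e gray
      e black
      p→o: o is gray → back edge
Back edge closes the cycle o → h → p → o; its vertices are {h, o, p}.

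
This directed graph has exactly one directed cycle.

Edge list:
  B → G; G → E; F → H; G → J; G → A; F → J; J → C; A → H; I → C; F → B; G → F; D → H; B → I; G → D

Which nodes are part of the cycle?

B, F, G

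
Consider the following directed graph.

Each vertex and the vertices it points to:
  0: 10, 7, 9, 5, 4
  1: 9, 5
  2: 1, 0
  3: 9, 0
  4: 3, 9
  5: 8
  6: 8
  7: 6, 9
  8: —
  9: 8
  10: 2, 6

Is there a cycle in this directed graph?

DFS with white/gray/black marking, starting from 8:
8 gray
8 black
0 gray
  10 gray
    2 gray
      1 gray
        9 gray
          9→8: 8 black — skip
        9 black
        5 gray
          5→8: 8 black — skip
        5 black
      1 black
      2→0: 0 is gray → back edge
Back edge found, so a cycle exists: 0 → 10 → 2 → 0.

Yes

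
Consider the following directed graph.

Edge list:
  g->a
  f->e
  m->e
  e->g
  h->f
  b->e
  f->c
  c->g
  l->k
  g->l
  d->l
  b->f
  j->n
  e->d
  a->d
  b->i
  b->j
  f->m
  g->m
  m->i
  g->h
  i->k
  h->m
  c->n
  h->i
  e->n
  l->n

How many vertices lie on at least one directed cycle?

6

A vertex is on a directed cycle iff it belongs to a strongly connected component of size ≥ 2 (or has a self-loop).
The vertices on cycles are {c, e, f, g, h, m} — 6 in total.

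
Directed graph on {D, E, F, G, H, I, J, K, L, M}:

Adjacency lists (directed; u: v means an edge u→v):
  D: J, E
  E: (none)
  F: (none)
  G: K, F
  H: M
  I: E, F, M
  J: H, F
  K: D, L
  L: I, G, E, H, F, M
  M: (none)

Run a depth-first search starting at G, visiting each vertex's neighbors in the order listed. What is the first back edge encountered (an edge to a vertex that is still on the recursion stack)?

DFS from G (visiting each vertex's neighbors in the order listed); mark gray on enter, black on exit:
G gray
  K gray
    D gray
      J gray
        H gray
          M gray
          M black
        H black
        F gray
        F black
      J black
      E gray
      E black
    D black
    L gray
      I gray
        I→E: E black — skip
        I→F: F black — skip
        I→M: M black — skip
      I black
      L→G: G is gray → back edge
First back edge: L → G.

L->G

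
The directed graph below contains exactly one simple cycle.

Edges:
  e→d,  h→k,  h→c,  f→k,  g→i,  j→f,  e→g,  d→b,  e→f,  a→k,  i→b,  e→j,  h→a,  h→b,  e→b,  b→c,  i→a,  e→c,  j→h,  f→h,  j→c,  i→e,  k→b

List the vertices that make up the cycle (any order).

e, g, i

DFS with gray/black marking from i:
i gray
  a gray
    k gray
      b gray
        c gray
        c black
      b black
    k black
  a black
  e gray
    j gray
      f gray
        f→k: k black — skip
        h gray
          h→k: k black — skip
          h→c: c black — skip
          h→b: b black — skip
          h→a: a black — skip
        h black
      f black
      j→c: c black — skip
      j→h: h black — skip
    j black
    e→b: b black — skip
    g gray
      g→i: i is gray → back edge
Back edge closes the cycle i → e → g → i; its vertices are {e, g, i}.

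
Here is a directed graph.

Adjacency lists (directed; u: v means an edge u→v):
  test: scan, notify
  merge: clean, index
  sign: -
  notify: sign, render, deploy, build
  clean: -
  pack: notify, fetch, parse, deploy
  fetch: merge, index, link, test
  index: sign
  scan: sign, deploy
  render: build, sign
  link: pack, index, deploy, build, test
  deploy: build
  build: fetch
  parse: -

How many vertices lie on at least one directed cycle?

A vertex is on a directed cycle iff it belongs to a strongly connected component of size ≥ 2 (or has a self-loop).
The vertices on cycles are {link, pack, scan, test, build, fetch, deploy, notify, render} — 9 in total.

9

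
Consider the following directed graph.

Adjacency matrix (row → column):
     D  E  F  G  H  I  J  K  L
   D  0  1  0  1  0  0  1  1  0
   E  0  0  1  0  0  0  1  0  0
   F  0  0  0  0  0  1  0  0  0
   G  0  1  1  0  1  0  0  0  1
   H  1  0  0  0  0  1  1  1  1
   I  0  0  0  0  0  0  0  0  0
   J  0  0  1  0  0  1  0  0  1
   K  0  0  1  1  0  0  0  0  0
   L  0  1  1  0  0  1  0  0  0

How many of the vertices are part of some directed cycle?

A vertex is on a directed cycle iff it belongs to a strongly connected component of size ≥ 2 (or has a self-loop).
The vertices on cycles are {D, E, G, H, J, K, L} — 7 in total.

7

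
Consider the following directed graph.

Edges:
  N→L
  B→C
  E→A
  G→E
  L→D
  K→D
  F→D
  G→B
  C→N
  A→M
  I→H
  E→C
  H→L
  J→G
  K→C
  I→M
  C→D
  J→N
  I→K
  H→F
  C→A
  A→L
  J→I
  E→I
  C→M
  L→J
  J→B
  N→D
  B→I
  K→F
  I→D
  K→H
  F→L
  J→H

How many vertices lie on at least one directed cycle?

A vertex is on a directed cycle iff it belongs to a strongly connected component of size ≥ 2 (or has a self-loop).
The vertices on cycles are {A, B, C, E, F, G, H, I, J, K, L, N} — 12 in total.

12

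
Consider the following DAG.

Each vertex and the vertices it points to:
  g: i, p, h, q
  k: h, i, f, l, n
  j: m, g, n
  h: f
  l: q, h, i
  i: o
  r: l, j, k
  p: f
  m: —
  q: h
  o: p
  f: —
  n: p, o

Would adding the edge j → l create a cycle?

No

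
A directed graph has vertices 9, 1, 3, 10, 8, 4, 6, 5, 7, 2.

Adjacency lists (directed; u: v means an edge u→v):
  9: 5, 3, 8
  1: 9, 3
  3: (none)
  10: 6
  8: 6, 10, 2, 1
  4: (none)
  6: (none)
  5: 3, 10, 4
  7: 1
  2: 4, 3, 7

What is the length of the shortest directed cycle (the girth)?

For each vertex v, BFS finds the shortest path from v back to v.
The shortest such closed walk is 1 → 9 → 8 → 1, length 3.

3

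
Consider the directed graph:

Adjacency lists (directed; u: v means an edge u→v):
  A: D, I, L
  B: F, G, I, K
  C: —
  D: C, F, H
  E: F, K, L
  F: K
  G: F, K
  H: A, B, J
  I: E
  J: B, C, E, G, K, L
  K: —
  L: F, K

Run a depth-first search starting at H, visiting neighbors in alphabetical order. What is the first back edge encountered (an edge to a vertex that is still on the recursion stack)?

D->H

DFS from H (visiting neighbors in alphabetical order); mark gray on enter, black on exit:
H gray
  A gray
    D gray
      C gray
      C black
      F gray
        K gray
        K black
      F black
      D→H: H is gray → back edge
First back edge: D → H.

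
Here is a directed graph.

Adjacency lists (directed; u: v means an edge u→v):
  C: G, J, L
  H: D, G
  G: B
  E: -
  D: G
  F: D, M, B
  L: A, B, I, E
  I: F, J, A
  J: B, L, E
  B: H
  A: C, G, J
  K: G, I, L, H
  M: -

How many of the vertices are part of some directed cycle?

9

A vertex is on a directed cycle iff it belongs to a strongly connected component of size ≥ 2 (or has a self-loop).
The vertices on cycles are {A, B, C, D, G, H, I, J, L} — 9 in total.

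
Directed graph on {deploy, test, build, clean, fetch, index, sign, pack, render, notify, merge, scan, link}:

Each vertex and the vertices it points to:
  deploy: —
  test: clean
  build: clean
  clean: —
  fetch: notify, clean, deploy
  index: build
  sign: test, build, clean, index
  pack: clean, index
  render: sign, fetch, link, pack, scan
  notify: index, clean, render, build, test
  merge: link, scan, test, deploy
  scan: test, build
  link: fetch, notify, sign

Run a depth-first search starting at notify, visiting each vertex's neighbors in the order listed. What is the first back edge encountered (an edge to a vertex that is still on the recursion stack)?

fetch->notify

DFS from notify (visiting each vertex's neighbors in the order listed); mark gray on enter, black on exit:
notify gray
  index gray
    build gray
      clean gray
      clean black
    build black
  index black
  notify→clean: clean black — skip
  render gray
    sign gray
      test gray
        test→clean: clean black — skip
      test black
      sign→build: build black — skip
      sign→clean: clean black — skip
      sign→index: index black — skip
    sign black
    fetch gray
      fetch→notify: notify is gray → back edge
First back edge: fetch → notify.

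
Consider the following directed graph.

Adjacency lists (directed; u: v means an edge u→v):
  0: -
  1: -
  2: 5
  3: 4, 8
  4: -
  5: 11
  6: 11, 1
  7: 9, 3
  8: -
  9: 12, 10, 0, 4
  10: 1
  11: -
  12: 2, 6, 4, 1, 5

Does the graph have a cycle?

No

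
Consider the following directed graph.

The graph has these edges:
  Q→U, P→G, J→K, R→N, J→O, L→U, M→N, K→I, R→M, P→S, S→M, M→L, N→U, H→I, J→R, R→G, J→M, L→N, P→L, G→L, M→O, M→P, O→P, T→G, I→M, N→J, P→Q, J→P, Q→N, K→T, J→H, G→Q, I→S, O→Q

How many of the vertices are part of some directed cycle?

14

A vertex is on a directed cycle iff it belongs to a strongly connected component of size ≥ 2 (or has a self-loop).
The vertices on cycles are {G, H, I, J, K, L, M, N, O, P, Q, R, S, T} — 14 in total.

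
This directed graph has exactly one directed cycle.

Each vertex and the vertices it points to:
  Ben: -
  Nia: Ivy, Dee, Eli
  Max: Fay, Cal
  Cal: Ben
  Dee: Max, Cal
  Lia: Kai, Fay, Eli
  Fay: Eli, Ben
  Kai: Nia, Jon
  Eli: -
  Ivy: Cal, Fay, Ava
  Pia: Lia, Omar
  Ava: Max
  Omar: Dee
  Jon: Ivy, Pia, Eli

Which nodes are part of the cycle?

DFS with gray/black marking from Kai:
Kai gray
  Nia gray
    Ivy gray
      Cal gray
        Ben gray
        Ben black
      Cal black
      Fay gray
        Eli gray
        Eli black
        Fay→Ben: Ben black — skip
      Fay black
      Ava gray
        Max gray
          Max→Fay: Fay black — skip
          Max→Cal: Cal black — skip
        Max black
      Ava black
    Ivy black
    Dee gray
      Dee→Max: Max black — skip
      Dee→Cal: Cal black — skip
    Dee black
    Nia→Eli: Eli black — skip
  Nia black
  Jon gray
    Jon→Ivy: Ivy black — skip
    Pia gray
      Lia gray
        Lia→Kai: Kai is gray → back edge
Back edge closes the cycle Kai → Jon → Pia → Lia → Kai; its vertices are {Jon, Kai, Lia, Pia}.

Jon, Kai, Lia, Pia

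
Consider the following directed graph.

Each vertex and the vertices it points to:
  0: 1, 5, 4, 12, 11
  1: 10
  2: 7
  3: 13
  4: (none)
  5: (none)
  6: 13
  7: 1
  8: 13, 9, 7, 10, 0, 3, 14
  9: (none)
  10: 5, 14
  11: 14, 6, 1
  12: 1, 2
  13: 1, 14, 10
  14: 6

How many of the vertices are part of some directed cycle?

A vertex is on a directed cycle iff it belongs to a strongly connected component of size ≥ 2 (or has a self-loop).
The vertices on cycles are {1, 6, 10, 13, 14} — 5 in total.

5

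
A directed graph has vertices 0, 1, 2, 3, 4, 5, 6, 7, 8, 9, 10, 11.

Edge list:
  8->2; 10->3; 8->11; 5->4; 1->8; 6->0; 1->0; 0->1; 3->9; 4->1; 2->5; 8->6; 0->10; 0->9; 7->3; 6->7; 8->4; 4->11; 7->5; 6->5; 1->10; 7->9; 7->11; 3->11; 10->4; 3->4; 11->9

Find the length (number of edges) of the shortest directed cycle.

2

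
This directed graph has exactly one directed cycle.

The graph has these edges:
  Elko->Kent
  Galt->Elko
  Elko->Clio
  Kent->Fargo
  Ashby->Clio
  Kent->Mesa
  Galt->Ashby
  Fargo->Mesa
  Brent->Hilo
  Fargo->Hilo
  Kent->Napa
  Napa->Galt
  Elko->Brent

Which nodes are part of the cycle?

DFS with gray/black marking from Galt:
Galt gray
  Ashby gray
    Clio gray
    Clio black
  Ashby black
  Elko gray
    Kent gray
      Napa gray
        Napa→Galt: Galt is gray → back edge
Back edge closes the cycle Galt → Elko → Kent → Napa → Galt; its vertices are {Elko, Galt, Kent, Napa}.

Elko, Galt, Kent, Napa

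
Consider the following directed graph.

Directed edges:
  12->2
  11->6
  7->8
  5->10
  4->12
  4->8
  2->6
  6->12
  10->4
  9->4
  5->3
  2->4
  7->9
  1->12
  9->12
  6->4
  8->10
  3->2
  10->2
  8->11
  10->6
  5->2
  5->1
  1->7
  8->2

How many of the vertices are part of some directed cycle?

7

A vertex is on a directed cycle iff it belongs to a strongly connected component of size ≥ 2 (or has a self-loop).
The vertices on cycles are {2, 4, 6, 8, 10, 11, 12} — 7 in total.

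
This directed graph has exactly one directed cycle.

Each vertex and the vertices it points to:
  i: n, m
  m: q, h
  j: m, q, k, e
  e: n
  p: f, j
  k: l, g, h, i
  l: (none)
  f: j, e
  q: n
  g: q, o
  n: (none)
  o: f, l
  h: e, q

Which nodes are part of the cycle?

f, g, j, k, o

DFS with gray/black marking from j:
j gray
  m gray
    q gray
      n gray
      n black
    q black
    h gray
      e gray
        e→n: n black — skip
      e black
      h→q: q black — skip
    h black
  m black
  j→q: q black — skip
  k gray
    l gray
    l black
    g gray
      g→q: q black — skip
      o gray
        f gray
          f→j: j is gray → back edge
Back edge closes the cycle j → k → g → o → f → j; its vertices are {f, g, j, k, o}.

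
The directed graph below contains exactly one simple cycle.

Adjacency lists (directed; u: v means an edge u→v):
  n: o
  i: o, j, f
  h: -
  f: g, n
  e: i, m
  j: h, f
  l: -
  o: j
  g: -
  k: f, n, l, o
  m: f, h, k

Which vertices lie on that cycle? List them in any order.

f, j, n, o

DFS with gray/black marking from f:
f gray
  g gray
  g black
  n gray
    o gray
      j gray
        h gray
        h black
        j→f: f is gray → back edge
Back edge closes the cycle f → n → o → j → f; its vertices are {f, j, n, o}.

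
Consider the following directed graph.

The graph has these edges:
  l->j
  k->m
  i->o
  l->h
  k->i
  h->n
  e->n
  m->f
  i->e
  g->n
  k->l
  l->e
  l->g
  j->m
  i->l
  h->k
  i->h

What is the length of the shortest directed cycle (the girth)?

3

For each vertex v, BFS finds the shortest path from v back to v.
The shortest such closed walk is k → l → h → k, length 3.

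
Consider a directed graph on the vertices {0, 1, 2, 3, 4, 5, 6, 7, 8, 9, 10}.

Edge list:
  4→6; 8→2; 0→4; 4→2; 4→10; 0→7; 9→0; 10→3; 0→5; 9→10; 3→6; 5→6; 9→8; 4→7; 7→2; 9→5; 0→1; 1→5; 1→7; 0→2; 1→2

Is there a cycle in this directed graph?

DFS with white/gray/black marking, starting from 0:
0 gray
  4 gray
    7 gray
      2 gray
      2 black
    7 black
    6 gray
    6 black
    10 gray
      3 gray
        3→6: 6 black — skip
      3 black
    10 black
    4→2: 2 black — skip
  4 black
  0→7: 7 black — skip
  5 gray
    5→6: 6 black — skip
  5 black
  0→2: 2 black — skip
  1 gray
    1→2: 2 black — skip
    1→5: 5 black — skip
    1→7: 7 black — skip
  1 black
0 black
8 gray
  8→2: 2 black — skip
8 black
9 gray
  9→0: 0 black — skip
  9→10: 10 black — skip
  9→8: 8 black — skip
  9→5: 5 black — skip
9 black
Every edge goes to a white or black vertex — no back edge, so the graph is acyclic.

No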